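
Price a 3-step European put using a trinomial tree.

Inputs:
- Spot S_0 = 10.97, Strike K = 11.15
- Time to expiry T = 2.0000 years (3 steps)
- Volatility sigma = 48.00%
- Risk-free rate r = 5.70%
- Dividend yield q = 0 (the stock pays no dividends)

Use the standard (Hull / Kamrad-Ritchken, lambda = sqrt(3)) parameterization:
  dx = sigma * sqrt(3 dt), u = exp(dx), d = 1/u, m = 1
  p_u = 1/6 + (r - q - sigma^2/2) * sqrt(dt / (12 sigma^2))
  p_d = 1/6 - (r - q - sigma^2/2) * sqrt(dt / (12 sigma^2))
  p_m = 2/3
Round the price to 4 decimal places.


dt = T/N = 0.666667; dx = sigma*sqrt(3*dt) = 0.678823
u = exp(dx) = 1.971555; d = 1/u = 0.507214
p_u = 0.138088, p_m = 0.666667, p_d = 0.195246
Discount per step: exp(-r*dt) = 0.962713
Stock lattice S(k, j) with j the centered position index:
  k=0: S(0,+0) = 10.9700
  k=1: S(1,-1) = 5.5641; S(1,+0) = 10.9700; S(1,+1) = 21.6280
  k=2: S(2,-2) = 2.8222; S(2,-1) = 5.5641; S(2,+0) = 10.9700; S(2,+1) = 21.6280; S(2,+2) = 42.6407
  k=3: S(3,-3) = 1.4315; S(3,-2) = 2.8222; S(3,-1) = 5.5641; S(3,+0) = 10.9700; S(3,+1) = 21.6280; S(3,+2) = 42.6407; S(3,+3) = 84.0685
Terminal payoffs V(N, j) = max(K - S_T, 0):
  V(3,-3) = 9.718537; V(3,-2) = 8.327793; V(3,-1) = 5.585864; V(3,+0) = 0.180000; V(3,+1) = 0.000000; V(3,+2) = 0.000000; V(3,+3) = 0.000000
Backward induction: V(k, j) = exp(-r*dt) * [p_u * V(k+1, j+1) + p_m * V(k+1, j) + p_d * V(k+1, j-1)]
  V(2,-2) = exp(-r*dt) * [p_u*5.585864 + p_m*8.327793 + p_d*9.718537] = 7.914177
  V(2,-1) = exp(-r*dt) * [p_u*0.180000 + p_m*5.585864 + p_d*8.327793] = 5.174322
  V(2,+0) = exp(-r*dt) * [p_u*0.000000 + p_m*0.180000 + p_d*5.585864] = 1.165475
  V(2,+1) = exp(-r*dt) * [p_u*0.000000 + p_m*0.000000 + p_d*0.180000] = 0.033834
  V(2,+2) = exp(-r*dt) * [p_u*0.000000 + p_m*0.000000 + p_d*0.000000] = 0.000000
  V(1,-1) = exp(-r*dt) * [p_u*1.165475 + p_m*5.174322 + p_d*7.914177] = 4.963453
  V(1,+0) = exp(-r*dt) * [p_u*0.033834 + p_m*1.165475 + p_d*5.174322] = 1.725103
  V(1,+1) = exp(-r*dt) * [p_u*0.000000 + p_m*0.033834 + p_d*1.165475] = 0.240784
  V(0,+0) = exp(-r*dt) * [p_u*0.240784 + p_m*1.725103 + p_d*4.963453] = 2.072153

Answer: Price = V(0,0) = 2.0722


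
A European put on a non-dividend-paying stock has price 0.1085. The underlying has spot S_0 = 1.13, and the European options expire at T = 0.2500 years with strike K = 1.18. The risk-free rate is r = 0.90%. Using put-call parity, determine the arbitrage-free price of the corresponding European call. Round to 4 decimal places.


Put-call parity: C - P = S_0 * exp(-qT) - K * exp(-rT).
S_0 * exp(-qT) = 1.1300 * 1.00000000 = 1.13000000
K * exp(-rT) = 1.1800 * 0.99775253 = 1.17734798
C = P + S*exp(-qT) - K*exp(-rT)
C = 0.1085 + 1.13000000 - 1.17734798 = 0.0612

Answer: Call price = 0.0612


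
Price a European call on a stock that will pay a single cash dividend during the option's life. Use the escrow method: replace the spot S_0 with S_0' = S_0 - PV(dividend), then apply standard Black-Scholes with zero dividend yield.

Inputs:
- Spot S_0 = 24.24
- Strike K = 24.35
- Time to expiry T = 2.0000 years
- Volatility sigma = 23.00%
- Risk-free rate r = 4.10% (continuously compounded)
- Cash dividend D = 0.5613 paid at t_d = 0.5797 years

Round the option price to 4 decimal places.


PV(D) = D * exp(-r * t_d) = 0.5613 * 0.97651253 = 0.54811648
S_0' = S_0 - PV(D) = 24.2400 - 0.54811648 = 23.69188352
d1 = (ln(S_0'/K) + (r + sigma^2/2)*T) / (sigma*sqrt(T)) = 0.33049763
d2 = d1 - sigma*sqrt(T) = 0.00522851
exp(-rT) = 0.92127196
N(d1) = 0.62948801; N(d2) = 0.50208586
C = S_0' * N(d1) - K * exp(-rT) * N(d2) = 23.69188352 * 0.62948801 - 24.3500 * 0.92127196 * 0.50208586 = 3.6505

Answer: Price = 3.6505


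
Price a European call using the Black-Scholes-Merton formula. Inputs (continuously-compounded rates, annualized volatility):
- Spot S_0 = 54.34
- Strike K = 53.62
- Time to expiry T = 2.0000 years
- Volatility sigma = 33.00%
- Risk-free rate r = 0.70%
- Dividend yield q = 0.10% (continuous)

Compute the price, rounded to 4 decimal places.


Answer: Price = 10.5736

Derivation:
d1 = (ln(S/K) + (r - q + 0.5*sigma^2) * T) / (sigma * sqrt(T)) = 0.28763919
d2 = d1 - sigma * sqrt(T) = -0.17905128
exp(-rT) = 0.98609754; exp(-qT) = 0.99800200
C = S_0 * exp(-qT) * N(d1) - K * exp(-rT) * N(d2)
N(d1) = 0.61318853; N(d2) = 0.42894872
C = 54.3400 * 0.99800200 * 0.61318853 - 53.6200 * 0.98609754 * 0.42894872 = 10.5736


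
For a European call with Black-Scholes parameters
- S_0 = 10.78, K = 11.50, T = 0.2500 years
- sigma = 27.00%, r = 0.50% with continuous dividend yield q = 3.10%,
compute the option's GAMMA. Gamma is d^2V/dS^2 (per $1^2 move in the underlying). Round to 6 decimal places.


Answer: Gamma = 0.244754

Derivation:
d1 = -0.4595701473; d2 = -0.5945701473
phi(d1) = 0.3589612291; exp(-qT) = 0.9922799538; exp(-rT) = 0.9987507809
Gamma = exp(-qT) * phi(d1) / (S * sigma * sqrt(T)) = 0.9922799538 * 0.3589612291 / (10.7800 * 0.2700 * 0.5000000000) = 0.244754


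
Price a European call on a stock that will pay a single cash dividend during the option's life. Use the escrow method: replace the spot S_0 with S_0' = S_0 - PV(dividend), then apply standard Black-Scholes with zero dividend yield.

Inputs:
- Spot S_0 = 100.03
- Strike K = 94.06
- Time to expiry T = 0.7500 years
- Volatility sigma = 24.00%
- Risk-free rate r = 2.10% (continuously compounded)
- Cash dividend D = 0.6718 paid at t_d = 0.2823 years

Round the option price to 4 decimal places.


PV(D) = D * exp(-r * t_d) = 0.6718 * 0.99408924 = 0.66782915
S_0' = S_0 - PV(D) = 100.0300 - 0.66782915 = 99.36217085
d1 = (ln(S_0'/K) + (r + sigma^2/2)*T) / (sigma*sqrt(T)) = 0.44354256
d2 = d1 - sigma*sqrt(T) = 0.23569646
exp(-rT) = 0.98437338
N(d1) = 0.67131333; N(d2) = 0.59316589
C = S_0' * N(d1) - K * exp(-rT) * N(d2) = 99.36217085 * 0.67131333 - 94.0600 * 0.98437338 * 0.59316589 = 11.7818

Answer: Price = 11.7818


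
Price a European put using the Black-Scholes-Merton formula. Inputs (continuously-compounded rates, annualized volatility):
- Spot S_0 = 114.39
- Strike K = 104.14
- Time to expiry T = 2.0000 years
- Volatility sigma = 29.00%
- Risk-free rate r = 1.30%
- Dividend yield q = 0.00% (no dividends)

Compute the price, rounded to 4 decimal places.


d1 = (ln(S/K) + (r - q + 0.5*sigma^2) * T) / (sigma * sqrt(T)) = 0.49735822
d2 = d1 - sigma * sqrt(T) = 0.08723629
exp(-rT) = 0.97433509; exp(-qT) = 1.00000000
P = K * exp(-rT) * N(-d2) - S_0 * exp(-qT) * N(-d1)
N(-d1) = 0.30946823; N(-d2) = 0.46524185
P = 104.1400 * 0.97433509 * 0.46524185 - 114.3900 * 1.00000000 * 0.30946823 = 11.8067

Answer: Price = 11.8067


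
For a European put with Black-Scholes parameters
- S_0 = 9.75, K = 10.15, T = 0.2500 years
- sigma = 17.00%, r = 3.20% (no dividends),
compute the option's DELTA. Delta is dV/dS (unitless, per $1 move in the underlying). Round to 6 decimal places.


Answer: Delta = -0.631715

Derivation:
d1 = -0.3363990644; d2 = -0.4213990644
phi(d1) = 0.3769960012; exp(-qT) = 1.0000000000; exp(-rT) = 0.9920319148
N(-d1) = 0.6317150226
Delta = -exp(-qT) * N(-d1) = -1.0000000000 * 0.6317150226 = -0.631715


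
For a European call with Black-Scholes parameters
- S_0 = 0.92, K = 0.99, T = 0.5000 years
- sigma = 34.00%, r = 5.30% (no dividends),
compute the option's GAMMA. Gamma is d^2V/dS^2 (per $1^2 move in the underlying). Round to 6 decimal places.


d1 = -0.0745842635; d2 = -0.3150005691
phi(d1) = 0.3978342016; exp(-qT) = 1.0000000000; exp(-rT) = 0.9738480438
Gamma = exp(-qT) * phi(d1) / (S * sigma * sqrt(T)) = 1.0000000000 * 0.3978342016 / (0.9200 * 0.3400 * 0.7071067812) = 1.798665

Answer: Gamma = 1.798665


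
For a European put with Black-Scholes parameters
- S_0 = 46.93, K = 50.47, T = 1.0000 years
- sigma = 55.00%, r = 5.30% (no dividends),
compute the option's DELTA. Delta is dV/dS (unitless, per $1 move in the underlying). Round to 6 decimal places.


d1 = 0.2391418717; d2 = -0.3108581283
phi(d1) = 0.3876963105; exp(-qT) = 1.0000000000; exp(-rT) = 0.9483800125
N(-d1) = 0.4054977873
Delta = -exp(-qT) * N(-d1) = -1.0000000000 * 0.4054977873 = -0.405498

Answer: Delta = -0.405498


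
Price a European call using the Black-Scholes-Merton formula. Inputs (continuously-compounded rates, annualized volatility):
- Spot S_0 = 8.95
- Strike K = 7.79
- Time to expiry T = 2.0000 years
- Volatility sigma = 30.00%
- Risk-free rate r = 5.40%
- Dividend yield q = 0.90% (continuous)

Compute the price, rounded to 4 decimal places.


d1 = (ln(S/K) + (r - q + 0.5*sigma^2) * T) / (sigma * sqrt(T)) = 0.75144868
d2 = d1 - sigma * sqrt(T) = 0.32718461
exp(-rT) = 0.89762760; exp(-qT) = 0.98216103
C = S_0 * exp(-qT) * N(d1) - K * exp(-rT) * N(d2)
N(d1) = 0.77380866; N(d2) = 0.62823587
C = 8.9500 * 0.98216103 * 0.77380866 - 7.7900 * 0.89762760 * 0.62823587 = 2.4091

Answer: Price = 2.4091


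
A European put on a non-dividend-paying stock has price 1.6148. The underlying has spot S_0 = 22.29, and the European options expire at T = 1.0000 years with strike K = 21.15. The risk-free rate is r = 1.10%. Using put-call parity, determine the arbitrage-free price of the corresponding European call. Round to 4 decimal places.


Put-call parity: C - P = S_0 * exp(-qT) - K * exp(-rT).
S_0 * exp(-qT) = 22.2900 * 1.00000000 = 22.29000000
K * exp(-rT) = 21.1500 * 0.98906028 = 20.91862490
C = P + S*exp(-qT) - K*exp(-rT)
C = 1.6148 + 22.29000000 - 20.91862490 = 2.9862

Answer: Call price = 2.9862


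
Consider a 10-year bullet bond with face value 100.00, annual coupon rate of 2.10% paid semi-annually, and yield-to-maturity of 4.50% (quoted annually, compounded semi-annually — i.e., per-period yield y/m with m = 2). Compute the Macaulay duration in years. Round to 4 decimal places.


Answer: Macaulay duration = 8.9387 years

Derivation:
Coupon per period c = face * coupon_rate / m = 1.050000
Periods per year m = 2; per-period yield y/m = 0.022500
Number of cashflows N = 20
Cashflows (t years, CF_t, discount factor 1/(1+y/m)^(m*t), PV):
  t = 0.5000: CF_t = 1.050000, DF = 0.977995, PV = 1.026895
  t = 1.0000: CF_t = 1.050000, DF = 0.956474, PV = 1.004298
  t = 1.5000: CF_t = 1.050000, DF = 0.935427, PV = 0.982199
  t = 2.0000: CF_t = 1.050000, DF = 0.914843, PV = 0.960586
  t = 2.5000: CF_t = 1.050000, DF = 0.894712, PV = 0.939448
  t = 3.0000: CF_t = 1.050000, DF = 0.875024, PV = 0.918775
  t = 3.5000: CF_t = 1.050000, DF = 0.855769, PV = 0.898558
  t = 4.0000: CF_t = 1.050000, DF = 0.836938, PV = 0.878785
  t = 4.5000: CF_t = 1.050000, DF = 0.818522, PV = 0.859448
  t = 5.0000: CF_t = 1.050000, DF = 0.800510, PV = 0.840536
  t = 5.5000: CF_t = 1.050000, DF = 0.782895, PV = 0.822040
  t = 6.0000: CF_t = 1.050000, DF = 0.765667, PV = 0.803951
  t = 6.5000: CF_t = 1.050000, DF = 0.748819, PV = 0.786260
  t = 7.0000: CF_t = 1.050000, DF = 0.732341, PV = 0.768958
  t = 7.5000: CF_t = 1.050000, DF = 0.716226, PV = 0.752038
  t = 8.0000: CF_t = 1.050000, DF = 0.700466, PV = 0.735489
  t = 8.5000: CF_t = 1.050000, DF = 0.685052, PV = 0.719305
  t = 9.0000: CF_t = 1.050000, DF = 0.669978, PV = 0.703477
  t = 9.5000: CF_t = 1.050000, DF = 0.655235, PV = 0.687997
  t = 10.0000: CF_t = 101.050000, DF = 0.640816, PV = 64.754504
Price P = sum_t PV_t = 80.843545
Macaulay numerator sum_t t * PV_t:
  t * PV_t at t = 0.5000: 0.513447
  t * PV_t at t = 1.0000: 1.004298
  t * PV_t at t = 1.5000: 1.473298
  t * PV_t at t = 2.0000: 1.921171
  t * PV_t at t = 2.5000: 2.348620
  t * PV_t at t = 3.0000: 2.756326
  t * PV_t at t = 3.5000: 3.144953
  t * PV_t at t = 4.0000: 3.515141
  t * PV_t at t = 4.5000: 3.867515
  t * PV_t at t = 5.0000: 4.202678
  t * PV_t at t = 5.5000: 4.521219
  t * PV_t at t = 6.0000: 4.823705
  t * PV_t at t = 6.5000: 5.110690
  t * PV_t at t = 7.0000: 5.382709
  t * PV_t at t = 7.5000: 5.640282
  t * PV_t at t = 8.0000: 5.883913
  t * PV_t at t = 8.5000: 6.114090
  t * PV_t at t = 9.0000: 6.331289
  t * PV_t at t = 9.5000: 6.535968
  t * PV_t at t = 10.0000: 647.545045
Macaulay duration D = (sum_t t * PV_t) / P = 722.636356 / 80.843545 = 8.938702


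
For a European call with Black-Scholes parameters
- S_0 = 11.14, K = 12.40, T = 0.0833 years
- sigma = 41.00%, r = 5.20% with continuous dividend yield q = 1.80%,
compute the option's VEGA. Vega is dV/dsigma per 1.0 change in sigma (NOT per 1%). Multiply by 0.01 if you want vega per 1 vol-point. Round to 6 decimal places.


Answer: Vega = 0.913251

Derivation:
d1 = -0.8224296266; d2 = -0.9407627580
phi(d1) = 0.2844682080; exp(-qT) = 0.9985017235; exp(-rT) = 0.9956777678
Vega = S * exp(-qT) * phi(d1) * sqrt(T) = 11.1400 * 0.9985017235 * 0.2844682080 * 0.2886173938 = 0.913251


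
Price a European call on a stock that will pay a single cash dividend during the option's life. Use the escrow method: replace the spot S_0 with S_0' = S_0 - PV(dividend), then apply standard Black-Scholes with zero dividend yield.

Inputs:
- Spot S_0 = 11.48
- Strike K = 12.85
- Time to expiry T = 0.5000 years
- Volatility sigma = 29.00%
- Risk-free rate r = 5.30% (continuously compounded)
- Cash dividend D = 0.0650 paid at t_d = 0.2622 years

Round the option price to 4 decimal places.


PV(D) = D * exp(-r * t_d) = 0.0650 * 0.98619951 = 0.06410297
S_0' = S_0 - PV(D) = 11.4800 - 0.06410297 = 11.41589703
d1 = (ln(S_0'/K) + (r + sigma^2/2)*T) / (sigma*sqrt(T)) = -0.34532145
d2 = d1 - sigma*sqrt(T) = -0.55038242
exp(-rT) = 0.97384804
N(d1) = 0.36492636; N(d2) = 0.29102855
C = S_0' * N(d1) - K * exp(-rT) * N(d2) = 11.41589703 * 0.36492636 - 12.8500 * 0.97384804 * 0.29102855 = 0.5240

Answer: Price = 0.5240


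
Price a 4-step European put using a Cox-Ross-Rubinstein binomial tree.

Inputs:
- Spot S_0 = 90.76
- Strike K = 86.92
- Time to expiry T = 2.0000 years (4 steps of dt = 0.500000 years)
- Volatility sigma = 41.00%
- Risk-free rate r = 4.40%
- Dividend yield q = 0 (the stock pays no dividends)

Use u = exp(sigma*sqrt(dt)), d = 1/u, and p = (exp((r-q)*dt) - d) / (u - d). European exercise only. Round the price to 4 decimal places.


dt = T/N = 0.500000
u = exp(sigma*sqrt(dt)) = 1.336312; d = 1/u = 0.748328
p = (exp((r-q)*dt) - d) / (u - d) = 0.465856
Discount per step: exp(-r*dt) = 0.978240
Stock lattice S(k, i) with i counting down-moves:
  k=0: S(0,0) = 90.7600
  k=1: S(1,0) = 121.2837; S(1,1) = 67.9183
  k=2: S(2,0) = 162.0729; S(2,1) = 90.7600; S(2,2) = 50.8251
  k=3: S(3,0) = 216.5800; S(3,1) = 121.2837; S(3,2) = 67.9183; S(3,3) = 38.0339
  k=4: S(4,0) = 289.4185; S(4,1) = 162.0729; S(4,2) = 90.7600; S(4,3) = 50.8251; S(4,4) = 28.4618
Terminal payoffs V(N, i) = max(K - S_T, 0):
  V(4,0) = 0.000000; V(4,1) = 0.000000; V(4,2) = 0.000000; V(4,3) = 36.094861; V(4,4) = 58.458180
Backward induction: V(k, i) = exp(-r*dt) * [p * V(k+1, i) + (1-p) * V(k+1, i+1)].
  V(3,0) = exp(-r*dt) * [p*0.000000 + (1-p)*0.000000] = 0.000000
  V(3,1) = exp(-r*dt) * [p*0.000000 + (1-p)*0.000000] = 0.000000
  V(3,2) = exp(-r*dt) * [p*0.000000 + (1-p)*36.094861] = 18.860344
  V(3,3) = exp(-r*dt) * [p*36.094861 + (1-p)*58.458180] = 46.994762
  V(2,0) = exp(-r*dt) * [p*0.000000 + (1-p)*0.000000] = 0.000000
  V(2,1) = exp(-r*dt) * [p*0.000000 + (1-p)*18.860344] = 9.854937
  V(2,2) = exp(-r*dt) * [p*18.860344 + (1-p)*46.994762] = 33.150788
  V(1,0) = exp(-r*dt) * [p*0.000000 + (1-p)*9.854937] = 5.149417
  V(1,1) = exp(-r*dt) * [p*9.854937 + (1-p)*33.150788] = 21.813081
  V(0,0) = exp(-r*dt) * [p*5.149417 + (1-p)*21.813081] = 13.744491

Answer: Price = V(0,0) = 13.7445


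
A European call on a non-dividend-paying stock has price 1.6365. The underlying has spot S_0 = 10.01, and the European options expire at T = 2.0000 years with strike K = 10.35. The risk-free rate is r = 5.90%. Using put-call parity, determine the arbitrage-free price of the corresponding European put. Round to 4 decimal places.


Answer: Put price = 0.8245

Derivation:
Put-call parity: C - P = S_0 * exp(-qT) - K * exp(-rT).
S_0 * exp(-qT) = 10.0100 * 1.00000000 = 10.01000000
K * exp(-rT) = 10.3500 * 0.88869605 = 9.19800414
P = C - S*exp(-qT) + K*exp(-rT)
P = 1.6365 - 10.01000000 + 9.19800414 = 0.8245


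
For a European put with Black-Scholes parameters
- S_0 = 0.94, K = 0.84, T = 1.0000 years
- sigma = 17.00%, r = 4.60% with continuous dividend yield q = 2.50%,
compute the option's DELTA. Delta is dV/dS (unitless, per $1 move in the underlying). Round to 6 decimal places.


d1 = 0.8701646084; d2 = 0.7001646084
phi(d1) = 0.2732052988; exp(-qT) = 0.9753099120; exp(-rT) = 0.9550419622
N(-d1) = 0.1921052270
Delta = -exp(-qT) * N(-d1) = -0.9753099120 * 0.1921052270 = -0.187362

Answer: Delta = -0.187362


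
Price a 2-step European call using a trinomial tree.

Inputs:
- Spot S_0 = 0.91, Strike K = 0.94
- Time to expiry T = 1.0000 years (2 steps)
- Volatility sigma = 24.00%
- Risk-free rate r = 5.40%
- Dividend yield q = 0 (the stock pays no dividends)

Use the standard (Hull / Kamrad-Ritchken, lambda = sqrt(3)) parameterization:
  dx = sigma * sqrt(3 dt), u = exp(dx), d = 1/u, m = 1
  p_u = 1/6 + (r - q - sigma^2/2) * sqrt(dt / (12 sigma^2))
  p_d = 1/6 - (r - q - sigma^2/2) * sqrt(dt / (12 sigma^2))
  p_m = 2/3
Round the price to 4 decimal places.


Answer: Price = V(0,0) = 0.0902

Derivation:
dt = T/N = 0.500000; dx = sigma*sqrt(3*dt) = 0.293939
u = exp(dx) = 1.341702; d = 1/u = 0.745322
p_u = 0.188100, p_m = 0.666667, p_d = 0.145234
Discount per step: exp(-r*dt) = 0.973361
Stock lattice S(k, j) with j the centered position index:
  k=0: S(0,+0) = 0.9100
  k=1: S(1,-1) = 0.6782; S(1,+0) = 0.9100; S(1,+1) = 1.2209
  k=2: S(2,-2) = 0.5055; S(2,-1) = 0.6782; S(2,+0) = 0.9100; S(2,+1) = 1.2209; S(2,+2) = 1.6381
Terminal payoffs V(N, j) = max(S_T - K, 0):
  V(2,-2) = 0.000000; V(2,-1) = 0.000000; V(2,+0) = 0.000000; V(2,+1) = 0.280949; V(2,+2) = 0.698149
Backward induction: V(k, j) = exp(-r*dt) * [p_u * V(k+1, j+1) + p_m * V(k+1, j) + p_d * V(k+1, j-1)]
  V(1,-1) = exp(-r*dt) * [p_u*0.000000 + p_m*0.000000 + p_d*0.000000] = 0.000000
  V(1,+0) = exp(-r*dt) * [p_u*0.280949 + p_m*0.000000 + p_d*0.000000] = 0.051439
  V(1,+1) = exp(-r*dt) * [p_u*0.698149 + p_m*0.280949 + p_d*0.000000] = 0.310133
  V(0,+0) = exp(-r*dt) * [p_u*0.310133 + p_m*0.051439 + p_d*0.000000] = 0.090161


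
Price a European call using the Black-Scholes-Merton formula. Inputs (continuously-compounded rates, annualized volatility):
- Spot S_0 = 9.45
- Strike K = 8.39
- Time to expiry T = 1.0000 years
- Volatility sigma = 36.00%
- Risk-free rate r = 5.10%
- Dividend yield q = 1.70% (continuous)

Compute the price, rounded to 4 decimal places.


Answer: Price = 2.0002

Derivation:
d1 = (ln(S/K) + (r - q + 0.5*sigma^2) * T) / (sigma * sqrt(T)) = 0.60492839
d2 = d1 - sigma * sqrt(T) = 0.24492839
exp(-rT) = 0.95027867; exp(-qT) = 0.98314368
C = S_0 * exp(-qT) * N(d1) - K * exp(-rT) * N(d2)
N(d1) = 0.72738671; N(d2) = 0.59674406
C = 9.4500 * 0.98314368 * 0.72738671 - 8.3900 * 0.95027867 * 0.59674406 = 2.0002


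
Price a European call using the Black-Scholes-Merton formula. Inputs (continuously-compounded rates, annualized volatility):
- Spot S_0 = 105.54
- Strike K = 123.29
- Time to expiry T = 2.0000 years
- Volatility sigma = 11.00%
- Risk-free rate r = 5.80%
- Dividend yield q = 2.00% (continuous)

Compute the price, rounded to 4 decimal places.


d1 = (ln(S/K) + (r - q + 0.5*sigma^2) * T) / (sigma * sqrt(T)) = -0.43293754
d2 = d1 - sigma * sqrt(T) = -0.58850103
exp(-rT) = 0.89047522; exp(-qT) = 0.96078944
C = S_0 * exp(-qT) * N(d1) - K * exp(-rT) * N(d2)
N(d1) = 0.33253007; N(d2) = 0.27809802
C = 105.5400 * 0.96078944 * 0.33253007 - 123.2900 * 0.89047522 * 0.27809802 = 3.1877

Answer: Price = 3.1877


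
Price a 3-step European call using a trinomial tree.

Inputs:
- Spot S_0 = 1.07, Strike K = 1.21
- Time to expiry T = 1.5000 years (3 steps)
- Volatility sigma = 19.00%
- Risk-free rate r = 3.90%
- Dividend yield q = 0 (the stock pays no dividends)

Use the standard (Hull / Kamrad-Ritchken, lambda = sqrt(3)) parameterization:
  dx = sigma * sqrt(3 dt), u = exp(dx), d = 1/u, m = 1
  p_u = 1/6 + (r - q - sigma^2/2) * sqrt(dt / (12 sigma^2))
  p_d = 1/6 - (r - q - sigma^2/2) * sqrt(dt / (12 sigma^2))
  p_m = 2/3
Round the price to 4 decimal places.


Answer: Price = V(0,0) = 0.0748

Derivation:
dt = T/N = 0.500000; dx = sigma*sqrt(3*dt) = 0.232702
u = exp(dx) = 1.262005; d = 1/u = 0.792390
p_u = 0.189174, p_m = 0.666667, p_d = 0.144159
Discount per step: exp(-r*dt) = 0.980689
Stock lattice S(k, j) with j the centered position index:
  k=0: S(0,+0) = 1.0700
  k=1: S(1,-1) = 0.8479; S(1,+0) = 1.0700; S(1,+1) = 1.3503
  k=2: S(2,-2) = 0.6718; S(2,-1) = 0.8479; S(2,+0) = 1.0700; S(2,+1) = 1.3503; S(2,+2) = 1.7041
  k=3: S(3,-3) = 0.5324; S(3,-2) = 0.6718; S(3,-1) = 0.8479; S(3,+0) = 1.0700; S(3,+1) = 1.3503; S(3,+2) = 1.7041; S(3,+3) = 2.1506
Terminal payoffs V(N, j) = max(S_T - K, 0):
  V(3,-3) = 0.000000; V(3,-2) = 0.000000; V(3,-1) = 0.000000; V(3,+0) = 0.000000; V(3,+1) = 0.140345; V(3,+2) = 0.494142; V(3,+3) = 0.940635
Backward induction: V(k, j) = exp(-r*dt) * [p_u * V(k+1, j+1) + p_m * V(k+1, j) + p_d * V(k+1, j-1)]
  V(2,-2) = exp(-r*dt) * [p_u*0.000000 + p_m*0.000000 + p_d*0.000000] = 0.000000
  V(2,-1) = exp(-r*dt) * [p_u*0.000000 + p_m*0.000000 + p_d*0.000000] = 0.000000
  V(2,+0) = exp(-r*dt) * [p_u*0.140345 + p_m*0.000000 + p_d*0.000000] = 0.026037
  V(2,+1) = exp(-r*dt) * [p_u*0.494142 + p_m*0.140345 + p_d*0.000000] = 0.183430
  V(2,+2) = exp(-r*dt) * [p_u*0.940635 + p_m*0.494142 + p_d*0.140345] = 0.517415
  V(1,-1) = exp(-r*dt) * [p_u*0.026037 + p_m*0.000000 + p_d*0.000000] = 0.004830
  V(1,+0) = exp(-r*dt) * [p_u*0.183430 + p_m*0.026037 + p_d*0.000000] = 0.051053
  V(1,+1) = exp(-r*dt) * [p_u*0.517415 + p_m*0.183430 + p_d*0.026037] = 0.219598
  V(0,+0) = exp(-r*dt) * [p_u*0.219598 + p_m*0.051053 + p_d*0.004830] = 0.074801


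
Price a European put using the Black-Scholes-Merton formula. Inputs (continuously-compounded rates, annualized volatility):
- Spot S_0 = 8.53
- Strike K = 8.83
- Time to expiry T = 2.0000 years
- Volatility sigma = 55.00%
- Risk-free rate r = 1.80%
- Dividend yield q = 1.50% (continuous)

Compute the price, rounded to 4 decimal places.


d1 = (ln(S/K) + (r - q + 0.5*sigma^2) * T) / (sigma * sqrt(T)) = 0.35218334
d2 = d1 - sigma * sqrt(T) = -0.42563412
exp(-rT) = 0.96464029; exp(-qT) = 0.97044553
P = K * exp(-rT) * N(-d2) - S_0 * exp(-qT) * N(-d1)
N(-d1) = 0.36235039; N(-d2) = 0.66481276
P = 8.8300 * 0.96464029 * 0.66481276 - 8.5300 * 0.97044553 * 0.36235039 = 2.6632

Answer: Price = 2.6632


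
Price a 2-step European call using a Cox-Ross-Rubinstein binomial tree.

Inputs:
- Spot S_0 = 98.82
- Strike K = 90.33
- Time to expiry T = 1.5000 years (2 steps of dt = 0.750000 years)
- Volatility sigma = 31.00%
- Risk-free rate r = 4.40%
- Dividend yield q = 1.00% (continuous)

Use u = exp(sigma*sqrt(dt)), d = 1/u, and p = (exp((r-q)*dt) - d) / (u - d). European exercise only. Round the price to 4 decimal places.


Answer: Price = V(0,0) = 21.0058

Derivation:
dt = T/N = 0.750000
u = exp(sigma*sqrt(dt)) = 1.307959; d = 1/u = 0.764550
p = (exp((r-q)*dt) - d) / (u - d) = 0.480813
Discount per step: exp(-r*dt) = 0.967539
Stock lattice S(k, i) with i counting down-moves:
  k=0: S(0,0) = 98.8200
  k=1: S(1,0) = 129.2525; S(1,1) = 75.5528
  k=2: S(2,0) = 169.0570; S(2,1) = 98.8200; S(2,2) = 57.7639
Terminal payoffs V(N, i) = max(S_T - K, 0):
  V(2,0) = 78.726971; V(2,1) = 8.490000; V(2,2) = 0.000000
Backward induction: V(k, i) = exp(-r*dt) * [p * V(k+1, i) + (1-p) * V(k+1, i+1)].
  V(1,0) = exp(-r*dt) * [p*78.726971 + (1-p)*8.490000] = 40.888979
  V(1,1) = exp(-r*dt) * [p*8.490000 + (1-p)*0.000000] = 3.949589
  V(0,0) = exp(-r*dt) * [p*40.888979 + (1-p)*3.949589] = 21.005761


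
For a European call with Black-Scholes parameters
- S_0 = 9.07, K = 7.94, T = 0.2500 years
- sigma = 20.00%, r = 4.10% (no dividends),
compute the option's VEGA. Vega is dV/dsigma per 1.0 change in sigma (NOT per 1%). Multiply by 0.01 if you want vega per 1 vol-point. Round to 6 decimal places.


d1 = 1.4830898887; d2 = 1.3830898887
phi(d1) = 0.1328258586; exp(-qT) = 1.0000000000; exp(-rT) = 0.9898023522
Vega = S * exp(-qT) * phi(d1) * sqrt(T) = 9.0700 * 1.0000000000 * 0.1328258586 * 0.5000000000 = 0.602365

Answer: Vega = 0.602365


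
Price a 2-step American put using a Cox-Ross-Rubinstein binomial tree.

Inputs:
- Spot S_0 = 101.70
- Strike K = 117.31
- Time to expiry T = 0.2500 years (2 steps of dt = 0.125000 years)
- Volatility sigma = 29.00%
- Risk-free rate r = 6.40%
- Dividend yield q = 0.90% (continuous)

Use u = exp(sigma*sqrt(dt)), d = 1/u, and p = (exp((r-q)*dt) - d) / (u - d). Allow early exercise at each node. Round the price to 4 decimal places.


dt = T/N = 0.125000
u = exp(sigma*sqrt(dt)) = 1.107971; d = 1/u = 0.902551
p = (exp((r-q)*dt) - d) / (u - d) = 0.507973
Discount per step: exp(-r*dt) = 0.992032
Stock lattice S(k, i) with i counting down-moves:
  k=0: S(0,0) = 101.7000
  k=1: S(1,0) = 112.6807; S(1,1) = 91.7894
  k=2: S(2,0) = 124.8469; S(2,1) = 101.7000; S(2,2) = 82.8446
Terminal payoffs V(N, i) = max(K - S_T, 0):
  V(2,0) = 0.000000; V(2,1) = 15.610000; V(2,2) = 34.465419
Backward induction: V(k, i) = exp(-r*dt) * [p * V(k+1, i) + (1-p) * V(k+1, i+1)]; then take max(V_cont, immediate exercise) for American.
  V(1,0) = exp(-r*dt) * [p*0.000000 + (1-p)*15.610000] = 7.619341; exercise = 4.629342; V(1,0) = max -> 7.619341
  V(1,1) = exp(-r*dt) * [p*15.610000 + (1-p)*34.465419] = 24.689069; exercise = 25.520600; V(1,1) = max -> 25.520600
  V(0,0) = exp(-r*dt) * [p*7.619341 + (1-p)*25.520600] = 16.296349; exercise = 15.610000; V(0,0) = max -> 16.296349

Answer: Price = V(0,0) = 16.2963


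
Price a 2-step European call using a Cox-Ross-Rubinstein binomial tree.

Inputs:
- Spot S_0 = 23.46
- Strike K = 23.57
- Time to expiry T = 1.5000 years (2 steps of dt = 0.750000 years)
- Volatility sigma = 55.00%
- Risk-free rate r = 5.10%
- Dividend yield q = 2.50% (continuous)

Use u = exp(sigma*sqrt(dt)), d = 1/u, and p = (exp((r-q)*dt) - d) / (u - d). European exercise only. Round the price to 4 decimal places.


Answer: Price = V(0,0) = 5.6051

Derivation:
dt = T/N = 0.750000
u = exp(sigma*sqrt(dt)) = 1.610128; d = 1/u = 0.621068
p = (exp((r-q)*dt) - d) / (u - d) = 0.403032
Discount per step: exp(-r*dt) = 0.962472
Stock lattice S(k, i) with i counting down-moves:
  k=0: S(0,0) = 23.4600
  k=1: S(1,0) = 37.7736; S(1,1) = 14.5703
  k=2: S(2,0) = 60.8204; S(2,1) = 23.4600; S(2,2) = 9.0491
Terminal payoffs V(N, i) = max(S_T - K, 0):
  V(2,0) = 37.250371; V(2,1) = 0.000000; V(2,2) = 0.000000
Backward induction: V(k, i) = exp(-r*dt) * [p * V(k+1, i) + (1-p) * V(k+1, i+1)].
  V(1,0) = exp(-r*dt) * [p*37.250371 + (1-p)*0.000000] = 14.449687
  V(1,1) = exp(-r*dt) * [p*0.000000 + (1-p)*0.000000] = 0.000000
  V(0,0) = exp(-r*dt) * [p*14.449687 + (1-p)*0.000000] = 5.605138


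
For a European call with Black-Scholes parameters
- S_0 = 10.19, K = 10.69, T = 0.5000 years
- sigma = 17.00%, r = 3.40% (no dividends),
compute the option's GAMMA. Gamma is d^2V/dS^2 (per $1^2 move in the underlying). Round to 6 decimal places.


d1 = -0.1969656571; d2 = -0.3171738099
phi(d1) = 0.3912782762; exp(-qT) = 1.0000000000; exp(-rT) = 0.9831436846
Gamma = exp(-qT) * phi(d1) / (S * sigma * sqrt(T)) = 1.0000000000 * 0.3912782762 / (10.1900 * 0.1700 * 0.7071067812) = 0.319431

Answer: Gamma = 0.319431


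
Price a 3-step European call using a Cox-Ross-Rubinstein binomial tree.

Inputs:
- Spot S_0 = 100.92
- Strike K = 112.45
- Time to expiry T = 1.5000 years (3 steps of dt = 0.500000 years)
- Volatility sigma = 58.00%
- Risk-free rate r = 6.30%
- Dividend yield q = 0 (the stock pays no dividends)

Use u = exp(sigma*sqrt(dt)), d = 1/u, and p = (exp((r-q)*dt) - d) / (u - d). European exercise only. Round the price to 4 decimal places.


dt = T/N = 0.500000
u = exp(sigma*sqrt(dt)) = 1.507002; d = 1/u = 0.663569
p = (exp((r-q)*dt) - d) / (u - d) = 0.436825
Discount per step: exp(-r*dt) = 0.968991
Stock lattice S(k, i) with i counting down-moves:
  k=0: S(0,0) = 100.9200
  k=1: S(1,0) = 152.0866; S(1,1) = 66.9674
  k=2: S(2,0) = 229.1947; S(2,1) = 100.9200; S(2,2) = 44.4375
  k=3: S(3,0) = 345.3968; S(3,1) = 152.0866; S(3,2) = 66.9674; S(3,3) = 29.4874
Terminal payoffs V(N, i) = max(S_T - K, 0):
  V(3,0) = 232.946808; V(3,1) = 39.636594; V(3,2) = 0.000000; V(3,3) = 0.000000
Backward induction: V(k, i) = exp(-r*dt) * [p * V(k+1, i) + (1-p) * V(k+1, i+1)].
  V(2,0) = exp(-r*dt) * [p*232.946808 + (1-p)*39.636594] = 120.231697
  V(2,1) = exp(-r*dt) * [p*39.636594 + (1-p)*0.000000] = 16.777346
  V(2,2) = exp(-r*dt) * [p*0.000000 + (1-p)*0.000000] = 0.000000
  V(1,0) = exp(-r*dt) * [p*120.231697 + (1-p)*16.777346] = 60.047173
  V(1,1) = exp(-r*dt) * [p*16.777346 + (1-p)*0.000000] = 7.101502
  V(0,0) = exp(-r*dt) * [p*60.047173 + (1-p)*7.101502] = 29.292093

Answer: Price = V(0,0) = 29.2921


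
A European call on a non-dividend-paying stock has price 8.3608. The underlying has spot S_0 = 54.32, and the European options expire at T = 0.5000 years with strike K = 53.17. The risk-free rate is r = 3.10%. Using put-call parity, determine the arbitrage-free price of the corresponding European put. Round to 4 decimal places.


Put-call parity: C - P = S_0 * exp(-qT) - K * exp(-rT).
S_0 * exp(-qT) = 54.3200 * 1.00000000 = 54.32000000
K * exp(-rT) = 53.1700 * 0.98461951 = 52.35221917
P = C - S*exp(-qT) + K*exp(-rT)
P = 8.3608 - 54.32000000 + 52.35221917 = 6.3930

Answer: Put price = 6.3930


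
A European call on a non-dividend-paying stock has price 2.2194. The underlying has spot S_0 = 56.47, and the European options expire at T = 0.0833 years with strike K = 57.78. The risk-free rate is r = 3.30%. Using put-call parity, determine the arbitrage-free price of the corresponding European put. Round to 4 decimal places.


Answer: Put price = 3.3708

Derivation:
Put-call parity: C - P = S_0 * exp(-qT) - K * exp(-rT).
S_0 * exp(-qT) = 56.4700 * 1.00000000 = 56.47000000
K * exp(-rT) = 57.7800 * 0.99725487 = 57.62138666
P = C - S*exp(-qT) + K*exp(-rT)
P = 2.2194 - 56.47000000 + 57.62138666 = 3.3708


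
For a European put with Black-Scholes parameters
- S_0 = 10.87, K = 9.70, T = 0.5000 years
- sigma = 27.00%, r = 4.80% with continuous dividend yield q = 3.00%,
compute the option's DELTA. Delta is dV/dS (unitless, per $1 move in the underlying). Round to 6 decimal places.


Answer: Delta = -0.226504

Derivation:
d1 = 0.7390879933; d2 = 0.5481691624
phi(d1) = 0.3035939795; exp(-qT) = 0.9851119396; exp(-rT) = 0.9762857098
N(-d1) = 0.2299267836
Delta = -exp(-qT) * N(-d1) = -0.9851119396 * 0.2299267836 = -0.226504


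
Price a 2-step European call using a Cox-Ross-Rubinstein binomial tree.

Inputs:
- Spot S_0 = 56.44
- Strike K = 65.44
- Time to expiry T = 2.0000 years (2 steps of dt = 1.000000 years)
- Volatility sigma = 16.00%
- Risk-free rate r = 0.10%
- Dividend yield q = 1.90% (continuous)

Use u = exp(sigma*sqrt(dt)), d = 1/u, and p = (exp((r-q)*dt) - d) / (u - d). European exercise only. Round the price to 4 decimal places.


dt = T/N = 1.000000
u = exp(sigma*sqrt(dt)) = 1.173511; d = 1/u = 0.852144
p = (exp((r-q)*dt) - d) / (u - d) = 0.404575
Discount per step: exp(-r*dt) = 0.999000
Stock lattice S(k, i) with i counting down-moves:
  k=0: S(0,0) = 56.4400
  k=1: S(1,0) = 66.2330; S(1,1) = 48.0950
  k=2: S(2,0) = 77.7251; S(2,1) = 56.4400; S(2,2) = 40.9839
Terminal payoffs V(N, i) = max(S_T - K, 0):
  V(2,0) = 12.285091; V(2,1) = 0.000000; V(2,2) = 0.000000
Backward induction: V(k, i) = exp(-r*dt) * [p * V(k+1, i) + (1-p) * V(k+1, i+1)].
  V(1,0) = exp(-r*dt) * [p*12.285091 + (1-p)*0.000000] = 4.965279
  V(1,1) = exp(-r*dt) * [p*0.000000 + (1-p)*0.000000] = 0.000000
  V(0,0) = exp(-r*dt) * [p*4.965279 + (1-p)*0.000000] = 2.006822

Answer: Price = V(0,0) = 2.0068


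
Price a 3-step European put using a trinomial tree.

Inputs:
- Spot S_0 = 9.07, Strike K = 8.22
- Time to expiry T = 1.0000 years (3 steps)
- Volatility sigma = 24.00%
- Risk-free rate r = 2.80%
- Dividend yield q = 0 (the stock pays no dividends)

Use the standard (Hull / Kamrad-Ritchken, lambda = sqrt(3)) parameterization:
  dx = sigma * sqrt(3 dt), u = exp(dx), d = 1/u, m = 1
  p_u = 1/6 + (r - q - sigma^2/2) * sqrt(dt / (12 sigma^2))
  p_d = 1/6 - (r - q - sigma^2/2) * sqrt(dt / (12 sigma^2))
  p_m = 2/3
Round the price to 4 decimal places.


dt = T/N = 0.333333; dx = sigma*sqrt(3*dt) = 0.240000
u = exp(dx) = 1.271249; d = 1/u = 0.786628
p_u = 0.166111, p_m = 0.666667, p_d = 0.167222
Discount per step: exp(-r*dt) = 0.990710
Stock lattice S(k, j) with j the centered position index:
  k=0: S(0,+0) = 9.0700
  k=1: S(1,-1) = 7.1347; S(1,+0) = 9.0700; S(1,+1) = 11.5302
  k=2: S(2,-2) = 5.6124; S(2,-1) = 7.1347; S(2,+0) = 9.0700; S(2,+1) = 11.5302; S(2,+2) = 14.6578
  k=3: S(3,-3) = 4.4148; S(3,-2) = 5.6124; S(3,-1) = 7.1347; S(3,+0) = 9.0700; S(3,+1) = 11.5302; S(3,+2) = 14.6578; S(3,+3) = 18.6337
Terminal payoffs V(N, j) = max(K - S_T, 0):
  V(3,-3) = 3.805157; V(3,-2) = 2.607635; V(3,-1) = 1.085285; V(3,+0) = 0.000000; V(3,+1) = 0.000000; V(3,+2) = 0.000000; V(3,+3) = 0.000000
Backward induction: V(k, j) = exp(-r*dt) * [p_u * V(k+1, j+1) + p_m * V(k+1, j) + p_d * V(k+1, j-1)]
  V(2,-2) = exp(-r*dt) * [p_u*1.085285 + p_m*2.607635 + p_d*3.805157] = 2.531272
  V(2,-1) = exp(-r*dt) * [p_u*0.000000 + p_m*1.085285 + p_d*2.607635] = 1.148806
  V(2,+0) = exp(-r*dt) * [p_u*0.000000 + p_m*0.000000 + p_d*1.085285] = 0.179798
  V(2,+1) = exp(-r*dt) * [p_u*0.000000 + p_m*0.000000 + p_d*0.000000] = 0.000000
  V(2,+2) = exp(-r*dt) * [p_u*0.000000 + p_m*0.000000 + p_d*0.000000] = 0.000000
  V(1,-1) = exp(-r*dt) * [p_u*0.179798 + p_m*1.148806 + p_d*2.531272] = 1.207697
  V(1,+0) = exp(-r*dt) * [p_u*0.000000 + p_m*0.179798 + p_d*1.148806] = 0.309073
  V(1,+1) = exp(-r*dt) * [p_u*0.000000 + p_m*0.000000 + p_d*0.179798] = 0.029787
  V(0,+0) = exp(-r*dt) * [p_u*0.029787 + p_m*0.309073 + p_d*1.207697] = 0.409114

Answer: Price = V(0,0) = 0.4091


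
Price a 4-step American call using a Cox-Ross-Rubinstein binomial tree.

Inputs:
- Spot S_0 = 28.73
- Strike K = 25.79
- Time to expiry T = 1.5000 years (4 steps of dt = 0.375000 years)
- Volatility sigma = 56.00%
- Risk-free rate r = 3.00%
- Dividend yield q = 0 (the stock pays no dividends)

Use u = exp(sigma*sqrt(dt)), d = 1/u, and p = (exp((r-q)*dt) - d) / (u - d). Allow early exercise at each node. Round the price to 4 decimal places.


Answer: Price = V(0,0) = 9.3595

Derivation:
dt = T/N = 0.375000
u = exp(sigma*sqrt(dt)) = 1.409068; d = 1/u = 0.709689
p = (exp((r-q)*dt) - d) / (u - d) = 0.431275
Discount per step: exp(-r*dt) = 0.988813
Stock lattice S(k, i) with i counting down-moves:
  k=0: S(0,0) = 28.7300
  k=1: S(1,0) = 40.4825; S(1,1) = 20.3894
  k=2: S(2,0) = 57.0426; S(2,1) = 28.7300; S(2,2) = 14.4701
  k=3: S(3,0) = 80.3770; S(3,1) = 40.4825; S(3,2) = 20.3894; S(3,3) = 10.2693
  k=4: S(4,0) = 113.2566; S(4,1) = 57.0426; S(4,2) = 28.7300; S(4,3) = 14.4701; S(4,4) = 7.2880
Terminal payoffs V(N, i) = max(S_T - K, 0):
  V(4,0) = 87.466610; V(4,1) = 31.252637; V(4,2) = 2.940000; V(4,3) = 0.000000; V(4,4) = 0.000000
Backward induction: V(k, i) = exp(-r*dt) * [p * V(k+1, i) + (1-p) * V(k+1, i+1)]; then take max(V_cont, immediate exercise) for American.
  V(3,0) = exp(-r*dt) * [p*87.466610 + (1-p)*31.252637] = 54.875471; exercise = 54.586960; V(3,0) = max -> 54.875471
  V(3,1) = exp(-r*dt) * [p*31.252637 + (1-p)*2.940000] = 14.981038; exercise = 14.692527; V(3,1) = max -> 14.981038
  V(3,2) = exp(-r*dt) * [p*2.940000 + (1-p)*0.000000] = 1.253763; exercise = 0.000000; V(3,2) = max -> 1.253763
  V(3,3) = exp(-r*dt) * [p*0.000000 + (1-p)*0.000000] = 0.000000; exercise = 0.000000; V(3,3) = max -> 0.000000
  V(2,0) = exp(-r*dt) * [p*54.875471 + (1-p)*14.981038] = 31.826432; exercise = 31.252637; V(2,0) = max -> 31.826432
  V(2,1) = exp(-r*dt) * [p*14.981038 + (1-p)*1.253763] = 7.093736; exercise = 2.940000; V(2,1) = max -> 7.093736
  V(2,2) = exp(-r*dt) * [p*1.253763 + (1-p)*0.000000] = 0.534668; exercise = 0.000000; V(2,2) = max -> 0.534668
  V(1,0) = exp(-r*dt) * [p*31.826432 + (1-p)*7.093736] = 17.561640; exercise = 14.692527; V(1,0) = max -> 17.561640
  V(1,1) = exp(-r*dt) * [p*7.093736 + (1-p)*0.534668] = 3.325802; exercise = 0.000000; V(1,1) = max -> 3.325802
  V(0,0) = exp(-r*dt) * [p*17.561640 + (1-p)*3.325802] = 9.359471; exercise = 2.940000; V(0,0) = max -> 9.359471


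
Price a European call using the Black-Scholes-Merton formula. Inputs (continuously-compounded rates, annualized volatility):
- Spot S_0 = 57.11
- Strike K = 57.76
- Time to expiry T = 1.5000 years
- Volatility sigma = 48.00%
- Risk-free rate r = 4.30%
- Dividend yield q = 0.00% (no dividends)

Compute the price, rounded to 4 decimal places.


d1 = (ln(S/K) + (r - q + 0.5*sigma^2) * T) / (sigma * sqrt(T)) = 0.38440444
d2 = d1 - sigma * sqrt(T) = -0.20347309
exp(-rT) = 0.93753611; exp(-qT) = 1.00000000
C = S_0 * exp(-qT) * N(d1) - K * exp(-rT) * N(d2)
N(d1) = 0.64966065; N(d2) = 0.41938264
C = 57.1100 * 1.00000000 * 0.64966065 - 57.7600 * 0.93753611 * 0.41938264 = 14.3917

Answer: Price = 14.3917


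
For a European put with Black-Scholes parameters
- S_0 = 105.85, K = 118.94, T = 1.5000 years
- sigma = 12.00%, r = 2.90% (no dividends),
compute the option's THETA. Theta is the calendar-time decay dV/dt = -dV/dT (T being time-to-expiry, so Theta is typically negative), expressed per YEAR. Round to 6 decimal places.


Answer: Theta = 0.473362

Derivation:
d1 = -0.4238717259; d2 = -0.5708411105
phi(d1) = 0.3646664593; exp(-qT) = 1.0000000000; exp(-rT) = 0.9574325541
Theta = -S*exp(-qT)*phi(d1)*sigma/(2*sqrt(T)) + r*K*exp(-rT)*N(-d2) - q*S*exp(-qT)*N(-d1)
N(-d1) = 0.6641703174; N(-d2) = 0.7159463236; sqrt(T) = 1.2247448714
Term 1 = -105.8500 * 1.0000000000 * 0.3646664593 * 0.1200 / (2 * 1.2247448714) = -1.8910033731
Term 2 = 0.0290 * 118.9400 * 0.9574325541 * 0.7159463236 = 2.3643653463
Term 3 = 0 (no dividend yield, q = 0)
Theta = -1.8910033731 + (2.3643653463) + (0.0000000000) = 0.473362


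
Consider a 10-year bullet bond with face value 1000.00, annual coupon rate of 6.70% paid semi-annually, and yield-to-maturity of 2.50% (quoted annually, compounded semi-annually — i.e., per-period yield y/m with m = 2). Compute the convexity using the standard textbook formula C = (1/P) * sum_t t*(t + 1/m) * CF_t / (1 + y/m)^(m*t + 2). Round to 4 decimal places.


Answer: Convexity = 73.5532

Derivation:
Coupon per period c = face * coupon_rate / m = 33.500000
Periods per year m = 2; per-period yield y/m = 0.012500
Number of cashflows N = 20
Cashflows (t years, CF_t, discount factor 1/(1+y/m)^(m*t), PV):
  t = 0.5000: CF_t = 33.500000, DF = 0.987654, PV = 33.086420
  t = 1.0000: CF_t = 33.500000, DF = 0.975461, PV = 32.677945
  t = 1.5000: CF_t = 33.500000, DF = 0.963418, PV = 32.274514
  t = 2.0000: CF_t = 33.500000, DF = 0.951524, PV = 31.876063
  t = 2.5000: CF_t = 33.500000, DF = 0.939777, PV = 31.482532
  t = 3.0000: CF_t = 33.500000, DF = 0.928175, PV = 31.093858
  t = 3.5000: CF_t = 33.500000, DF = 0.916716, PV = 30.709984
  t = 4.0000: CF_t = 33.500000, DF = 0.905398, PV = 30.330848
  t = 4.5000: CF_t = 33.500000, DF = 0.894221, PV = 29.956393
  t = 5.0000: CF_t = 33.500000, DF = 0.883181, PV = 29.586561
  t = 5.5000: CF_t = 33.500000, DF = 0.872277, PV = 29.221295
  t = 6.0000: CF_t = 33.500000, DF = 0.861509, PV = 28.860538
  t = 6.5000: CF_t = 33.500000, DF = 0.850873, PV = 28.504235
  t = 7.0000: CF_t = 33.500000, DF = 0.840368, PV = 28.152331
  t = 7.5000: CF_t = 33.500000, DF = 0.829993, PV = 27.804771
  t = 8.0000: CF_t = 33.500000, DF = 0.819746, PV = 27.461503
  t = 8.5000: CF_t = 33.500000, DF = 0.809626, PV = 27.122472
  t = 9.0000: CF_t = 33.500000, DF = 0.799631, PV = 26.787626
  t = 9.5000: CF_t = 33.500000, DF = 0.789759, PV = 26.456915
  t = 10.0000: CF_t = 1033.500000, DF = 0.780009, PV = 806.138835
Price P = sum_t PV_t = 1369.585639
Convexity numerator sum_t t*(t + 1/m) * CF_t / (1+y/m)^(m*t + 2):
  t = 0.5000: term = 16.137257
  t = 1.0000: term = 47.814095
  t = 1.5000: term = 94.447595
  t = 2.0000: term = 155.469292
  t = 2.5000: term = 230.324877
  t = 3.0000: term = 318.473903
  t = 3.5000: term = 419.389503
  t = 4.0000: term = 532.558098
  t = 4.5000: term = 657.479134
  t = 5.0000: term = 793.664798
  t = 5.5000: term = 940.639761
  t = 6.0000: term = 1097.940910
  t = 6.5000: term = 1265.117098
  t = 7.0000: term = 1441.728887
  t = 7.5000: term = 1627.348303
  t = 8.0000: term = 1821.558594
  t = 8.5000: term = 2023.953994
  t = 9.0000: term = 2234.139485
  t = 9.5000: term = 2451.730573
  t = 10.0000: term = 82567.489241
Convexity = (1/P) * sum = 100737.405398 / 1369.585639 = 73.553199
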